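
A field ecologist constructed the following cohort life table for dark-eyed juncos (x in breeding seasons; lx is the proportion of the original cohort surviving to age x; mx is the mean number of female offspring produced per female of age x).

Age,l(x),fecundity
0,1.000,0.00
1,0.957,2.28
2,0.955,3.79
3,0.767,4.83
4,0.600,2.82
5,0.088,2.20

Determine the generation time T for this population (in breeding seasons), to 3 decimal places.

2.482

lx·mx: 0, 2.18196, 3.61945, 3.70461, 1.692, 0.1936 → R0 = 11.39162
x·lx·mx: 0, 2.18196, 7.2389, 11.11383, 6.768, 0.968 → Σ = 28.27069
T = 28.27069 / 11.39162 = 2.481709… → 2.482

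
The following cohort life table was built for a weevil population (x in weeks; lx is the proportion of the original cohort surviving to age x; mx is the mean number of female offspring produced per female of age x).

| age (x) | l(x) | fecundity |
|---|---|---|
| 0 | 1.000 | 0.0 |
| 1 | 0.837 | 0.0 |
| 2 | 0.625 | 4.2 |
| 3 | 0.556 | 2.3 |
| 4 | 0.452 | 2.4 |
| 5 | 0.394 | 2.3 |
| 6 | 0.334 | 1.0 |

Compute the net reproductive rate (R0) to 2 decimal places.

6.23

lx·mx by age: 0, 0, 2.625, 1.2788, 1.0848, 0.9062, 0.334
R0 = Σ lx·mx = 6.2288 → 6.23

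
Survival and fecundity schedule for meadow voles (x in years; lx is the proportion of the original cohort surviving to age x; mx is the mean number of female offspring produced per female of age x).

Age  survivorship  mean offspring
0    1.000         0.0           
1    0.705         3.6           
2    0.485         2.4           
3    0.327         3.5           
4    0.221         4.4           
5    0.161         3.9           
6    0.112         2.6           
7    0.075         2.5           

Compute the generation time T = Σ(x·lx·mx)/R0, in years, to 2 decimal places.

2.66

lx·mx: 0, 2.538, 1.164, 1.1445, 0.9724, 0.6279, 0.2912, 0.1875 → R0 = 6.9255
x·lx·mx: 0, 2.538, 2.328, 3.4335, 3.8896, 3.1395, 1.7472, 1.3125 → Σ = 18.3883
T = 18.3883 / 6.9255 = 2.655158… → 2.66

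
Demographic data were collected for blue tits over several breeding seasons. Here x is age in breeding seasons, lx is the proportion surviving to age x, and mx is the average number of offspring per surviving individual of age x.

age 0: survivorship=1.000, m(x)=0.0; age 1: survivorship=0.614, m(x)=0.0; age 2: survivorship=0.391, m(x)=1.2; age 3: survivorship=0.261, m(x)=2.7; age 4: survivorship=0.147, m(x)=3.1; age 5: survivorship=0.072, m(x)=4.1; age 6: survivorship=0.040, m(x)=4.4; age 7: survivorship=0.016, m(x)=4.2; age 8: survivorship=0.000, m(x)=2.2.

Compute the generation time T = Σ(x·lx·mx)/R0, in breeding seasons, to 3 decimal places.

3.634

lx·mx: 0, 0, 0.4692, 0.7047, 0.4557, 0.2952, 0.176, 0.0672, 0 → R0 = 2.168
x·lx·mx: 0, 0, 0.9384, 2.1141, 1.8228, 1.476, 1.056, 0.4704, 0 → Σ = 7.8777
T = 7.8777 / 2.168 = 3.633625… → 3.634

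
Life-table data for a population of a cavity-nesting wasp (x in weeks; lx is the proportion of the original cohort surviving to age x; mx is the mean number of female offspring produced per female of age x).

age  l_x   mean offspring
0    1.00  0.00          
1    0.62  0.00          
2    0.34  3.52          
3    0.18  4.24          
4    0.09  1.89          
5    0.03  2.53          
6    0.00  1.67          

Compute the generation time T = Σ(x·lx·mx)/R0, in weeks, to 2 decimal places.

lx·mx: 0, 0, 1.1968, 0.7632, 0.1701, 0.0759, 0 → R0 = 2.206
x·lx·mx: 0, 0, 2.3936, 2.2896, 0.6804, 0.3795, 0 → Σ = 5.7431
T = 5.7431 / 2.206 = 2.6034… → 2.60

2.60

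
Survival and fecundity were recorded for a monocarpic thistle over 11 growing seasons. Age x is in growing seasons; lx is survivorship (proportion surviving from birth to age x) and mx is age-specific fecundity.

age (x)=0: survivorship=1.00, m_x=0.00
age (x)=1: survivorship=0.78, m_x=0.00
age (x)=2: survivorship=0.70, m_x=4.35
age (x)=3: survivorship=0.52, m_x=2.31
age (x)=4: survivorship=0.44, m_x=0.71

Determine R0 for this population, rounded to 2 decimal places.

4.56

lx·mx by age: 0, 0, 3.045, 1.2012, 0.3124
R0 = Σ lx·mx = 4.5586 → 4.56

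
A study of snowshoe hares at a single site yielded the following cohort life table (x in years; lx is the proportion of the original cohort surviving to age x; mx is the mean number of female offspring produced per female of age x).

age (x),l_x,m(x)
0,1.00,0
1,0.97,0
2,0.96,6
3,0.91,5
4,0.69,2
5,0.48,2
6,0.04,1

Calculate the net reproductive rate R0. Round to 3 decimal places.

12.690

lx·mx by age: 0, 0, 5.76, 4.55, 1.38, 0.96, 0.04
R0 = Σ lx·mx = 12.69 → 12.690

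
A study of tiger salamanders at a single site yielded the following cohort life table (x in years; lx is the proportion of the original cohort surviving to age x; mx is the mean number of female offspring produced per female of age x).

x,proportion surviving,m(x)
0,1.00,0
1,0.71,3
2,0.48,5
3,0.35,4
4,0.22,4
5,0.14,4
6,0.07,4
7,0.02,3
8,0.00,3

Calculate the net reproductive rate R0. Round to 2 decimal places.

7.71

lx·mx by age: 0, 2.13, 2.4, 1.4, 0.88, 0.56, 0.28, 0.06, 0
R0 = Σ lx·mx = 7.71 → 7.71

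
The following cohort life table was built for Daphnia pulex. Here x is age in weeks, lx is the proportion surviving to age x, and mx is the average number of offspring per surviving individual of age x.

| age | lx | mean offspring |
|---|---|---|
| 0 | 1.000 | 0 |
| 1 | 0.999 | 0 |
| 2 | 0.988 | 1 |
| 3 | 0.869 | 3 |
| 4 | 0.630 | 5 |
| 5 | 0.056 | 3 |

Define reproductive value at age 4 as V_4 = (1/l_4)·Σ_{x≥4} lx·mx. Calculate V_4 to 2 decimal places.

5.27

lx·mx for x ≥ 4: 3.15, 0.168 → sum = 3.318
V_4 = 3.318 / l_4 = 3.318 / 0.63 = 5.266667… → 5.27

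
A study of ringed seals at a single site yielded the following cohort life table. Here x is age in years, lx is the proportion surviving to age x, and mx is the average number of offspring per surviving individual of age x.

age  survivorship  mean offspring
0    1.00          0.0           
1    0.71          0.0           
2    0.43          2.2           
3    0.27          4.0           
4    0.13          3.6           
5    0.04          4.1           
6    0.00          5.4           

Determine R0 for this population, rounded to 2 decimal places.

lx·mx by age: 0, 0, 0.946, 1.08, 0.468, 0.164, 0
R0 = Σ lx·mx = 2.658 → 2.66

2.66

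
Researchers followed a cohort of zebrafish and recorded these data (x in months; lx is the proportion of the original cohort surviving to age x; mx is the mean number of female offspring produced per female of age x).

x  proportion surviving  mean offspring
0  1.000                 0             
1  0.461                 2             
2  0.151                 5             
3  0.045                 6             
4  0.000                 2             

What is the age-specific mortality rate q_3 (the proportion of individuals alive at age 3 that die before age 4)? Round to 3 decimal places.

q_3 = (l_3 − l_4) / l_3 = (0.045 − 0) / 0.045
     = 0.045 / 0.045 = 1 → 1.000

1.000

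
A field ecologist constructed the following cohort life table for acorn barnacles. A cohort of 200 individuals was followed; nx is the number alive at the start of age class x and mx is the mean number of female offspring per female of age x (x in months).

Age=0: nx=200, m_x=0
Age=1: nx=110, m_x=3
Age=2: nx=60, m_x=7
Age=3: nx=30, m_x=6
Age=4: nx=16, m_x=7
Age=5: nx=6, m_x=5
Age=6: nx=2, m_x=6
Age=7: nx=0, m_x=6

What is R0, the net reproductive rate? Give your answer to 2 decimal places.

5.42

lx = nx/n0 = nx/200: 1, 0.55, 0.3, 0.15, 0.08, 0.03, 0.01, 0
lx·mx by age: 0, 1.65, 2.1, 0.9, 0.56, 0.15, 0.06, 0
R0 = Σ lx·mx = 5.42 → 5.42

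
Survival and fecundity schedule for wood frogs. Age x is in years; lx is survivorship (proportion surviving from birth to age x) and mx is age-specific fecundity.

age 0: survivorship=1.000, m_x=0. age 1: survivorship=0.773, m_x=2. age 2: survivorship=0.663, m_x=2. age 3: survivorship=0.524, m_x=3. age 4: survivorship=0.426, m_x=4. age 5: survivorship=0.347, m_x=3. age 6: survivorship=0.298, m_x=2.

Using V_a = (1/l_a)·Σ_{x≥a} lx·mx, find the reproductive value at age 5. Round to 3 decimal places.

4.718

lx·mx for x ≥ 5: 1.041, 0.596 → sum = 1.637
V_5 = 1.637 / l_5 = 1.637 / 0.347 = 4.717579… → 4.718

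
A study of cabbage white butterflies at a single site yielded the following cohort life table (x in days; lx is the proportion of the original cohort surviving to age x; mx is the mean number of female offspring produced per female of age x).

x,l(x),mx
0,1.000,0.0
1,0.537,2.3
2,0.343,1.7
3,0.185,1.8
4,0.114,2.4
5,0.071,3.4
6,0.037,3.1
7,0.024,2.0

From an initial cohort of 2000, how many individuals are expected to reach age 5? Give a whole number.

Expected survivors = N0 · l_5 = 2000 × 0.071 = 142 → 142

142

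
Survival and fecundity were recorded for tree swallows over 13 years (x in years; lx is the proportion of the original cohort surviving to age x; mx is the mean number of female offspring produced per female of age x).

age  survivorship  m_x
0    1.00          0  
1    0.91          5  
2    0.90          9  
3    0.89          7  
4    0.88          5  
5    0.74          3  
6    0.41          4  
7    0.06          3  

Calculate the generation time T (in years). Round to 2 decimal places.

2.90

lx·mx: 0, 4.55, 8.1, 6.23, 4.4, 2.22, 1.64, 0.18 → R0 = 27.32
x·lx·mx: 0, 4.55, 16.2, 18.69, 17.6, 11.1, 9.84, 1.26 → Σ = 79.24
T = 79.24 / 27.32 = 2.900439… → 2.90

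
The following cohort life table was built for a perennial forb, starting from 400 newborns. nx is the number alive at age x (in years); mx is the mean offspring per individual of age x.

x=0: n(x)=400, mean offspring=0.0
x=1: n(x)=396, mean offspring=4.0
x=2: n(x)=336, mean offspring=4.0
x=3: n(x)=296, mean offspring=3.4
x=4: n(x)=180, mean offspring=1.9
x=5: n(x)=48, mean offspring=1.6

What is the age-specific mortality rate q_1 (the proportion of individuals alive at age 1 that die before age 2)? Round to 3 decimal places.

0.152

lx = nx/n0 = nx/400: 1, 0.99, 0.84, 0.74, 0.45, 0.12
q_1 = (l_1 − l_2) / l_1 = (0.99 − 0.84) / 0.99
     = 0.15 / 0.99 = 0.151515… → 0.152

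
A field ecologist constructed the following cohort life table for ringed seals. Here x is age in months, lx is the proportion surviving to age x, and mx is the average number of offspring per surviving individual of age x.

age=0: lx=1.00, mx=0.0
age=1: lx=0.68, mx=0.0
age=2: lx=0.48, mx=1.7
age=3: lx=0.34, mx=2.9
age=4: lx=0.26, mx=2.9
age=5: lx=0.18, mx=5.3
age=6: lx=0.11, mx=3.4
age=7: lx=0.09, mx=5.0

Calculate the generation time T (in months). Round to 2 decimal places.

lx·mx: 0, 0, 0.816, 0.986, 0.754, 0.954, 0.374, 0.45 → R0 = 4.334
x·lx·mx: 0, 0, 1.632, 2.958, 3.016, 4.77, 2.244, 3.15 → Σ = 17.77
T = 17.77 / 4.334 = 4.100138… → 4.10

4.10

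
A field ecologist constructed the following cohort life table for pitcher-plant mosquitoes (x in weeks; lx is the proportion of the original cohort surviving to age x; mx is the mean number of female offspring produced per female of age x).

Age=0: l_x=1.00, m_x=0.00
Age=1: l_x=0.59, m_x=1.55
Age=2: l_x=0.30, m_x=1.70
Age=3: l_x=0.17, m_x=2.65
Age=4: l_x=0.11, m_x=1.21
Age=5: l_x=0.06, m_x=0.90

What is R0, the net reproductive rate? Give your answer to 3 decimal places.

2.062

lx·mx by age: 0, 0.9145, 0.51, 0.4505, 0.1331, 0.054
R0 = Σ lx·mx = 2.0621 → 2.062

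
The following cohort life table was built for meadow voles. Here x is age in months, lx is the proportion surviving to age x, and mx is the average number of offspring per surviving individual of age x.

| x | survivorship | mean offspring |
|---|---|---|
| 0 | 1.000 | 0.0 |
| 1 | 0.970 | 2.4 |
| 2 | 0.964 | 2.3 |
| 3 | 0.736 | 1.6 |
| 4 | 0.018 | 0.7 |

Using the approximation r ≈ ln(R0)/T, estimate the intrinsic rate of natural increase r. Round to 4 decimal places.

R0 = Σ lx·mx = 0 + 2.328 + 2.2172 + 1.1776 + 0.0126 = 5.7354
Σ x·lx·mx = 10.3456; T = 10.3456/5.7354 = 1.80381…
r ≈ ln(R0)/T = ln(5.7354)/1.80381… = 0.968313… → 0.9683

0.9683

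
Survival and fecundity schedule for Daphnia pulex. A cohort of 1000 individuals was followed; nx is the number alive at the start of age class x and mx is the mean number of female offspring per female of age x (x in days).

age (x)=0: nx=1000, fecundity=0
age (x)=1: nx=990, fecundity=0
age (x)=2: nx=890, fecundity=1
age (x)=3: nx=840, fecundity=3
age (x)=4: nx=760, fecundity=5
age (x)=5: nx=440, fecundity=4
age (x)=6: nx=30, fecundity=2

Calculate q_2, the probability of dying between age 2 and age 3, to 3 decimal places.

0.056

lx = nx/n0 = nx/1000: 1, 0.99, 0.89, 0.84, 0.76, 0.44, 0.03
q_2 = (l_2 − l_3) / l_2 = (0.89 − 0.84) / 0.89
     = 0.05 / 0.89 = 0.05618… → 0.056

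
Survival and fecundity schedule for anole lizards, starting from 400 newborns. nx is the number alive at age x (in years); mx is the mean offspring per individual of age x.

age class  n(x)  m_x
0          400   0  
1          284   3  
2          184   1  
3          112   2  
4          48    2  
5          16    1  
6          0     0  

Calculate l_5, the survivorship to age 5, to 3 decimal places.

0.040

l_5 = n_5/n_0 = 16/400 = 0.04 → 0.040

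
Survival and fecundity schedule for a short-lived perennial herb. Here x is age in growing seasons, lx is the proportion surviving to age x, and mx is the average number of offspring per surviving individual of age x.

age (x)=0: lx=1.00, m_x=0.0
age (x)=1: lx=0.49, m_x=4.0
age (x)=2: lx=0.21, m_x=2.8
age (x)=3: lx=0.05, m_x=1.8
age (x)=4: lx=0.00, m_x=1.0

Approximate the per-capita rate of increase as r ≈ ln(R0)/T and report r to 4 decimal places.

0.7513

R0 = Σ lx·mx = 0 + 1.96 + 0.588 + 0.09 + 0 = 2.638
Σ x·lx·mx = 3.406; T = 3.406/2.638 = 1.29113…
r ≈ ln(R0)/T = ln(2.638)/1.29113… = 0.751296… → 0.7513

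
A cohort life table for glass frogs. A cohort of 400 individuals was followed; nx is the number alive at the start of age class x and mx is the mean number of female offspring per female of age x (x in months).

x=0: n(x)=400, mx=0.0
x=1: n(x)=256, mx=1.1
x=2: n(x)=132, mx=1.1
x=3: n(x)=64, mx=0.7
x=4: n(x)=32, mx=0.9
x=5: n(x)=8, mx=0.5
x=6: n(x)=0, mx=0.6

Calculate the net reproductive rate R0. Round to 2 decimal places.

1.26

lx = nx/n0 = nx/400: 1, 0.64, 0.33, 0.16, 0.08, 0.02, 0
lx·mx by age: 0, 0.704, 0.363, 0.112, 0.072, 0.01, 0
R0 = Σ lx·mx = 1.261 → 1.26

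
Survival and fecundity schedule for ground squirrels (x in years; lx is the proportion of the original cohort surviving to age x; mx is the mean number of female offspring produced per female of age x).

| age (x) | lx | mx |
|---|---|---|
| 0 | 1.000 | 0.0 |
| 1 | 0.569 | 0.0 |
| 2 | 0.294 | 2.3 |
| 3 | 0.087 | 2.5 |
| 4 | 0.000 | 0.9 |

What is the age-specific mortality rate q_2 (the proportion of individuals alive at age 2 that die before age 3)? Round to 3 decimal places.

0.704

q_2 = (l_2 − l_3) / l_2 = (0.294 − 0.087) / 0.294
     = 0.207 / 0.294 = 0.704082… → 0.704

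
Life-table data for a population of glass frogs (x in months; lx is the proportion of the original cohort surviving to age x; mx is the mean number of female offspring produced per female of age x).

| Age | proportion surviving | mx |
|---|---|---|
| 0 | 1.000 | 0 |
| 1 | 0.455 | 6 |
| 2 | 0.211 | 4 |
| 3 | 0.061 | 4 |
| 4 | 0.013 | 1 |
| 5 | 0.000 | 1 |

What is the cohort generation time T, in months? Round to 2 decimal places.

1.36

lx·mx: 0, 2.73, 0.844, 0.244, 0.013, 0 → R0 = 3.831
x·lx·mx: 0, 2.73, 1.688, 0.732, 0.052, 0 → Σ = 5.202
T = 5.202 / 3.831 = 1.35787… → 1.36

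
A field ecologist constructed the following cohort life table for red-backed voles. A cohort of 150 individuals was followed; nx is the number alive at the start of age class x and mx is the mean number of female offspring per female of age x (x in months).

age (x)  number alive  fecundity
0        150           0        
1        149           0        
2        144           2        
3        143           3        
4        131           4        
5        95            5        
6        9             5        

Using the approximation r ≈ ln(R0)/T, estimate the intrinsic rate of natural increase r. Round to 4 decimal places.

0.6568

lx = nx/n0 = nx/150: 1, 0.99333…, 0.96, 0.95333…, 0.87333…, 0.63333…, 0.06
R0 = Σ lx·mx = 0 + 0 + 1.92 + 2.86… + 3.49333… + 3.16667… + 0.3 = 11.74…
Σ x·lx·mx = 44.026667…; T = 44.026667…/11.74… = 3.75014…
r ≈ ln(R0)/T = ln(11.74…)/3.75014… = 0.656776… → 0.6568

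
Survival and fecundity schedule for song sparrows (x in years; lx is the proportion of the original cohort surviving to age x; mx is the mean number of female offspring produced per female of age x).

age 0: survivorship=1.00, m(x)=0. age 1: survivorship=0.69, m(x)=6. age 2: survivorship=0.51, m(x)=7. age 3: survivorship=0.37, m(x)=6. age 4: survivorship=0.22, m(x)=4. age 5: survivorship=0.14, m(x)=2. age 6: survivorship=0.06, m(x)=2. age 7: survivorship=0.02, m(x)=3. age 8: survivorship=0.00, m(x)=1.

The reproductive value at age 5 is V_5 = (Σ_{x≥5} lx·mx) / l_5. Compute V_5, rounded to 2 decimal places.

3.29

lx·mx for x ≥ 5: 0.28, 0.12, 0.06, 0 → sum = 0.46
V_5 = 0.46 / l_5 = 0.46 / 0.14 = 3.285714… → 3.29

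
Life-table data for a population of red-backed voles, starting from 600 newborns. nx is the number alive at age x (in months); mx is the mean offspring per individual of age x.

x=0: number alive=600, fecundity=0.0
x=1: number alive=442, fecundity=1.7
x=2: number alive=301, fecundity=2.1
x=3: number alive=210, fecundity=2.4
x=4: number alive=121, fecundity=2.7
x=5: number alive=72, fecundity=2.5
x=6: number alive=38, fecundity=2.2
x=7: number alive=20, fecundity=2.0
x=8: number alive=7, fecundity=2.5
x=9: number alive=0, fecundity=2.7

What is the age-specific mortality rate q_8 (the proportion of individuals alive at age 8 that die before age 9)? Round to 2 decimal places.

lx = nx/n0 = nx/600: 1, 0.73667…, 0.50167…, 0.35, 0.20167…, 0.12, 0.06333…, 0.03333…, 0.01167…, 0
q_8 = (l_8 − l_9) / l_8 = (0.011667… − 0) / 0.011667…
     = 0.011667… / 0.011667… = 1 → 1.00

1.00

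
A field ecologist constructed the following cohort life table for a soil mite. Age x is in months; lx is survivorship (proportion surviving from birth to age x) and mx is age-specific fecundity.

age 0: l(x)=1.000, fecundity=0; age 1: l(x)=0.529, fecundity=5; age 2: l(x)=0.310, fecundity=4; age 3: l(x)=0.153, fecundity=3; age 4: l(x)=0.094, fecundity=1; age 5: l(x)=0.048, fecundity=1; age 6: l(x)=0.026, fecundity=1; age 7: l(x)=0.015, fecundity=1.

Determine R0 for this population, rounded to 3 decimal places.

4.527

lx·mx by age: 0, 2.645, 1.24, 0.459, 0.094, 0.048, 0.026, 0.015
R0 = Σ lx·mx = 4.527 → 4.527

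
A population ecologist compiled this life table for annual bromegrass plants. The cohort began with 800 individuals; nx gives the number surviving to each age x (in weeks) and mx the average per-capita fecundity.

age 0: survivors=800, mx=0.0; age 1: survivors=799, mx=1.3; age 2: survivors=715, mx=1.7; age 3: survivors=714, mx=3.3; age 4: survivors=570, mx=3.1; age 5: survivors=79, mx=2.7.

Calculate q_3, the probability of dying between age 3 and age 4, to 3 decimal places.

0.202

lx = nx/n0 = nx/800: 1, 0.99875, 0.89375, 0.8925, 0.7125, 0.09875
q_3 = (l_3 − l_4) / l_3 = (0.8925 − 0.7125) / 0.8925
     = 0.18 / 0.8925 = 0.201681… → 0.202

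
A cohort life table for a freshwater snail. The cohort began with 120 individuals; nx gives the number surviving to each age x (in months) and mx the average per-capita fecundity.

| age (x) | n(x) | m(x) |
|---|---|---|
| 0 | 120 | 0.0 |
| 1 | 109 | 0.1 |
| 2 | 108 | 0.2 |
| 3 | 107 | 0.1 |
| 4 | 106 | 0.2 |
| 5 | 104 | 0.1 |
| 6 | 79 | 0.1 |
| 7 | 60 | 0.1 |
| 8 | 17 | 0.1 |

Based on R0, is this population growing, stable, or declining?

declining

lx = nx/n0 = nx/120: 1, 0.90833…, 0.9, 0.89167…, 0.88333…, 0.86667…, 0.65833…, 0.5, 0.14167…
R0 = Σ lx·mx = 0 + 0.090833… + 0.18 + 0.089167… + 0.176667… + 0.086667… + 0.065833… + 0.05 + 0.014167… = 0.753333…
R0 < 1, so the population is declining.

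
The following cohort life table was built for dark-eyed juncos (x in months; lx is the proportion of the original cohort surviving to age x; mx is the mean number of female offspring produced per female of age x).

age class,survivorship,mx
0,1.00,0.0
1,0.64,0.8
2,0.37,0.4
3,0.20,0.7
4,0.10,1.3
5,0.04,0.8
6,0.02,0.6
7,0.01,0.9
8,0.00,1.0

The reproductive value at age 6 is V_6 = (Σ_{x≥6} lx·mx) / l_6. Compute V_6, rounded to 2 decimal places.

lx·mx for x ≥ 6: 0.012, 0.009, 0 → sum = 0.021
V_6 = 0.021 / l_6 = 0.021 / 0.02 = 1.05 → 1.05

1.05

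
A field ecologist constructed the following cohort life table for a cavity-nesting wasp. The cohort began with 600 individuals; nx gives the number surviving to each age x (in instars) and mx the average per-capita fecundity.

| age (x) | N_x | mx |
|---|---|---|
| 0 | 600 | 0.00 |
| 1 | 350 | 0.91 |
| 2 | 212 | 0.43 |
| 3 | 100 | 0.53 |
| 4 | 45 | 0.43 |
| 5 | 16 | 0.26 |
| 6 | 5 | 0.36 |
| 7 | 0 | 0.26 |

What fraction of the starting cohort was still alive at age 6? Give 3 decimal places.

0.008

l_6 = n_6/n_0 = 5/600 = 0.008333… → 0.008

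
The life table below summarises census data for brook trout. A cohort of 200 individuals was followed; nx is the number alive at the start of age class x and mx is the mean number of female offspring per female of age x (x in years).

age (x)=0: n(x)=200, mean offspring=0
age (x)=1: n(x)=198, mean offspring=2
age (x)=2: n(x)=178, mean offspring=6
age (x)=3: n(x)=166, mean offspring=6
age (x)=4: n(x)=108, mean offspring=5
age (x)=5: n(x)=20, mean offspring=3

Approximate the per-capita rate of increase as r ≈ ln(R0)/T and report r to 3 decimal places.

1.046

lx = nx/n0 = nx/200: 1, 0.99, 0.89, 0.83, 0.54, 0.1
R0 = Σ lx·mx = 0 + 1.98 + 5.34 + 4.98 + 2.7 + 0.3 = 15.3
Σ x·lx·mx = 39.9; T = 39.9/15.3 = 2.60784…
r ≈ ln(R0)/T = ln(15.3)/2.60784… = 1.04602… → 1.046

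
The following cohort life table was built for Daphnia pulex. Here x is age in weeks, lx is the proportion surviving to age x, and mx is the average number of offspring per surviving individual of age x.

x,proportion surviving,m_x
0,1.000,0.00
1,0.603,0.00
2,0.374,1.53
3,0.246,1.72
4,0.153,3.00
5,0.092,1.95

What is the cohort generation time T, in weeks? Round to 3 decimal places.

lx·mx: 0, 0, 0.57222, 0.42312, 0.459, 0.1794 → R0 = 1.63374
x·lx·mx: 0, 0, 1.14444, 1.26936, 1.836, 0.897 → Σ = 5.1468
T = 5.1468 / 1.63374 = 3.150318… → 3.150

3.150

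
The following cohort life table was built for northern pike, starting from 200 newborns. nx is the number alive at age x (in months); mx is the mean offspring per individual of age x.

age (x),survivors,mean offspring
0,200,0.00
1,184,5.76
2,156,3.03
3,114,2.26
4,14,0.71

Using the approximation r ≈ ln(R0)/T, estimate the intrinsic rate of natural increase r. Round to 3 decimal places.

1.404

lx = nx/n0 = nx/200: 1, 0.92, 0.78, 0.57, 0.07
R0 = Σ lx·mx = 0 + 5.2992 + 2.3634 + 1.2882 + 0.0497 = 9.0005
Σ x·lx·mx = 14.0894; T = 14.0894/9.0005 = 1.5654…
r ≈ ln(R0)/T = ln(9.0005)/1.5654… = 1.40365… → 1.404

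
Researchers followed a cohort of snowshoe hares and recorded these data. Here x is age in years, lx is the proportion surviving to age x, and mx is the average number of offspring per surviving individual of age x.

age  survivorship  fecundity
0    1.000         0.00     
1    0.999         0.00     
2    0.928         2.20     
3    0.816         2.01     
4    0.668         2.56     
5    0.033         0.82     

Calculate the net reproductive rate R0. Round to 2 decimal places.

lx·mx by age: 0, 0, 2.0416, 1.64016, 1.71008, 0.02706
R0 = Σ lx·mx = 5.4189 → 5.42

5.42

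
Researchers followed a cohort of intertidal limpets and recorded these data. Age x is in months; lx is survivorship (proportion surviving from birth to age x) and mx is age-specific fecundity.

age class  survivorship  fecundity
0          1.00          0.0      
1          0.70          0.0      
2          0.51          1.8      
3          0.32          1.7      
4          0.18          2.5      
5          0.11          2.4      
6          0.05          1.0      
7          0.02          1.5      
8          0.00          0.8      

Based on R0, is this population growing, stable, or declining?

R0 = Σ lx·mx = 0 + 0 + 0.918 + 0.544 + 0.45 + 0.264 + 0.05 + 0.03 + 0 = 2.256
R0 > 1, so the population is growing.

growing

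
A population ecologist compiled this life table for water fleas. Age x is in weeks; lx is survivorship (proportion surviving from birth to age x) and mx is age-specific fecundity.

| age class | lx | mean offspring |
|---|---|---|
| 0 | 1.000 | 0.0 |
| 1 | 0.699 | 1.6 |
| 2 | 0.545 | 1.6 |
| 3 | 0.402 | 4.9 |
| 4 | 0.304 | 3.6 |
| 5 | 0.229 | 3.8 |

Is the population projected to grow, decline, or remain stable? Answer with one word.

R0 = Σ lx·mx = 0 + 1.1184 + 0.872 + 1.9698 + 1.0944 + 0.8702 = 5.9248
R0 > 1, so the population is growing.

growing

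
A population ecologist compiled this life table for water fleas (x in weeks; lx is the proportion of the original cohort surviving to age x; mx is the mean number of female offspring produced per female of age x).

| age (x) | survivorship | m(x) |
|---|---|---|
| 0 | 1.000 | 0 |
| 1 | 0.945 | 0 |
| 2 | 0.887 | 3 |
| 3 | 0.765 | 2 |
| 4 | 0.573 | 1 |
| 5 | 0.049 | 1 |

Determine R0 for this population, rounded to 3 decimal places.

4.813

lx·mx by age: 0, 0, 2.661, 1.53, 0.573, 0.049
R0 = Σ lx·mx = 4.813 → 4.813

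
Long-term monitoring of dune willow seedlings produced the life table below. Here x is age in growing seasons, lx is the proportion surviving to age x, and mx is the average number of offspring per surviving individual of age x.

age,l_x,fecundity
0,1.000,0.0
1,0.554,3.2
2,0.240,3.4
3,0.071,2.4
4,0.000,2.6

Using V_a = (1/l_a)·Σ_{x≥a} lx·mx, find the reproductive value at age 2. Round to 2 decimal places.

lx·mx for x ≥ 2: 0.816, 0.1704, 0 → sum = 0.9864
V_2 = 0.9864 / l_2 = 0.9864 / 0.24 = 4.11 → 4.11

4.11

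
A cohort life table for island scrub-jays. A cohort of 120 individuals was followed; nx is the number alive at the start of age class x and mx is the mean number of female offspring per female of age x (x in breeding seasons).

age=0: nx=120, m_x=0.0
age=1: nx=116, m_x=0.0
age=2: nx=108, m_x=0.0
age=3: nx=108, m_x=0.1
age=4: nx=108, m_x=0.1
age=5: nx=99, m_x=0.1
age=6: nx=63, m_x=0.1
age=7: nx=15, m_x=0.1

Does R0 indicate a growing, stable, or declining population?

declining

lx = nx/n0 = nx/120: 1, 0.96667…, 0.9, 0.9, 0.9, 0.825, 0.525, 0.125
R0 = Σ lx·mx = 0 + 0 + 0 + 0.09 + 0.09 + 0.0825 + 0.0525 + 0.0125 = 0.3275…
R0 < 1, so the population is declining.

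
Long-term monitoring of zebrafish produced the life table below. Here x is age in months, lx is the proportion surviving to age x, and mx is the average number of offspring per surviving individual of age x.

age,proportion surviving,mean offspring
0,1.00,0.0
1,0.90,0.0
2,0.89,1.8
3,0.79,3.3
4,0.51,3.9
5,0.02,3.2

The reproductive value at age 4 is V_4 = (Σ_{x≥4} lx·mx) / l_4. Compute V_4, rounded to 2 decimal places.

4.03

lx·mx for x ≥ 4: 1.989, 0.064 → sum = 2.053
V_4 = 2.053 / l_4 = 2.053 / 0.51 = 4.02549… → 4.03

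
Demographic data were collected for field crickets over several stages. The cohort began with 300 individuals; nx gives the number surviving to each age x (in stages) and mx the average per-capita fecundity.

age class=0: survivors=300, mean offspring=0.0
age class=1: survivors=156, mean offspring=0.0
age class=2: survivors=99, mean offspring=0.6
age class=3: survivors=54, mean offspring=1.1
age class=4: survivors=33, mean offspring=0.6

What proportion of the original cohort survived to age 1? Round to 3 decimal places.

0.520

l_1 = n_1/n_0 = 156/300 = 0.52 → 0.520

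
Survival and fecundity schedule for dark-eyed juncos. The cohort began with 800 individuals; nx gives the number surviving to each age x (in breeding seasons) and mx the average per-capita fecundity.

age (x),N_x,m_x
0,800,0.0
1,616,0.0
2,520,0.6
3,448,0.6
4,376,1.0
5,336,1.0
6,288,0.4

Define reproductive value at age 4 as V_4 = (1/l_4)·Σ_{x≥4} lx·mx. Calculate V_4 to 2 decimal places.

lx = nx/n0 = nx/800: 1, 0.77, 0.65, 0.56, 0.47, 0.42, 0.36
lx·mx for x ≥ 4: 0.47, 0.42, 0.144 → sum = 1.034
V_4 = 1.034 / l_4 = 1.034 / 0.47 = 2.2 → 2.20

2.20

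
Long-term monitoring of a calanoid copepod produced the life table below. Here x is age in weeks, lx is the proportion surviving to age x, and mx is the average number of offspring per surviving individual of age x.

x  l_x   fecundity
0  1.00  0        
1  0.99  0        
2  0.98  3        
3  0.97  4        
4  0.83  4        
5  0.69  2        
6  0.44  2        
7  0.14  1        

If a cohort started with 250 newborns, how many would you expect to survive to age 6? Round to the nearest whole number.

Expected survivors = N0 · l_6 = 250 × 0.44 = 110 → 110

110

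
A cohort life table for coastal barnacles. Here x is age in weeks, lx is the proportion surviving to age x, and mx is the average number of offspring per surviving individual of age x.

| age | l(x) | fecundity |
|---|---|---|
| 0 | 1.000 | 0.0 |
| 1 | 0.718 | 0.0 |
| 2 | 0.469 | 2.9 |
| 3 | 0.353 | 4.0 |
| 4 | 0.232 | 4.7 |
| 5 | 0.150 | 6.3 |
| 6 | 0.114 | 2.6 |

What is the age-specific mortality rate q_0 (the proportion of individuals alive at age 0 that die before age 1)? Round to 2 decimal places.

0.28

q_0 = (l_0 − l_1) / l_0 = (1 − 0.718) / 1
     = 0.282 / 1 = 0.282 → 0.28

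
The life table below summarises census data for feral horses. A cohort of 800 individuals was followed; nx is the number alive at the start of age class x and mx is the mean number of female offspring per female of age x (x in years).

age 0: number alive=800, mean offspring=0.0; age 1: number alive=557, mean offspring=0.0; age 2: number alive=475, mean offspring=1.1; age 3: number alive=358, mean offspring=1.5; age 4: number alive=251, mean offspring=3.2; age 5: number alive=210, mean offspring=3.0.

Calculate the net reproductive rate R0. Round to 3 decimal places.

lx = nx/n0 = nx/800: 1, 0.69625, 0.59375, 0.4475, 0.31375, 0.2625
lx·mx by age: 0, 0, 0.653125, 0.67125, 1.004, 0.7875
R0 = Σ lx·mx = 3.115875 → 3.116

3.116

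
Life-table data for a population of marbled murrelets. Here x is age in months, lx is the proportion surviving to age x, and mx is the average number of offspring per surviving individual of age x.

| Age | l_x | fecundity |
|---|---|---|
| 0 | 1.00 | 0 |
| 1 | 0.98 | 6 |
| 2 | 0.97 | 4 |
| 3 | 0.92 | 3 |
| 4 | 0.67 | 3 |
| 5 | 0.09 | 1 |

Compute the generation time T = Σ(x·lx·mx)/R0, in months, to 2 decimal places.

lx·mx: 0, 5.88, 3.88, 2.76, 2.01, 0.09 → R0 = 14.62
x·lx·mx: 0, 5.88, 7.76, 8.28, 8.04, 0.45 → Σ = 30.41
T = 30.41 / 14.62 = 2.080027… → 2.08

2.08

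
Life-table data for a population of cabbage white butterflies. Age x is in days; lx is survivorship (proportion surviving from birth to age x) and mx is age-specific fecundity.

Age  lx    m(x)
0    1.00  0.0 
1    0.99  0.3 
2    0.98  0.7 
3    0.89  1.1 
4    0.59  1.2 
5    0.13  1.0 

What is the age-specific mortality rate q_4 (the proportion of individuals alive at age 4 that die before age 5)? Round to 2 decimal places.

q_4 = (l_4 − l_5) / l_4 = (0.59 − 0.13) / 0.59
     = 0.46 / 0.59 = 0.779661… → 0.78

0.78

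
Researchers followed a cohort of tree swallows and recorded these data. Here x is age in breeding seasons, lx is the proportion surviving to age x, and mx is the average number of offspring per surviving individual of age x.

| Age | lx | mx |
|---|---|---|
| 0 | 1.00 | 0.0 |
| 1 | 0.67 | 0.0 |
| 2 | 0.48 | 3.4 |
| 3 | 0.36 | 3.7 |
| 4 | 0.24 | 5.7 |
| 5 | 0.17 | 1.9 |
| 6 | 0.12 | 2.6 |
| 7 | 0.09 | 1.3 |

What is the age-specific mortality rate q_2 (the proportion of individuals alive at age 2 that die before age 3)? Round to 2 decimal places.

q_2 = (l_2 − l_3) / l_2 = (0.48 − 0.36) / 0.48
     = 0.12 / 0.48 = 0.25 → 0.25

0.25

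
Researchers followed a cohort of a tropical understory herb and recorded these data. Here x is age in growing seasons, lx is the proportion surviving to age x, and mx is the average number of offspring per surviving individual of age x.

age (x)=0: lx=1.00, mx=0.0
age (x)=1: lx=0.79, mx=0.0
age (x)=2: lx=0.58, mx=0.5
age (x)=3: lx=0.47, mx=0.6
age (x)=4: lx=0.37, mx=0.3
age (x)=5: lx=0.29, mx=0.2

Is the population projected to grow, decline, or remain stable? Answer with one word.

declining

R0 = Σ lx·mx = 0 + 0 + 0.29 + 0.282 + 0.111 + 0.058 = 0.741
R0 < 1, so the population is declining.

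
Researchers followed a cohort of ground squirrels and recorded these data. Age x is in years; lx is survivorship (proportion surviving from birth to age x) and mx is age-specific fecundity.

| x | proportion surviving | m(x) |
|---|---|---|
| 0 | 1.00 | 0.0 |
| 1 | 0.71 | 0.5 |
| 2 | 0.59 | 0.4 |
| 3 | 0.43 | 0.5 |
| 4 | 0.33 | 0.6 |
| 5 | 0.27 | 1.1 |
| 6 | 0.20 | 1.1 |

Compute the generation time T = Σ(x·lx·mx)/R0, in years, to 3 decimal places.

3.333

lx·mx: 0, 0.355, 0.236, 0.215, 0.198, 0.297, 0.22 → R0 = 1.521
x·lx·mx: 0, 0.355, 0.472, 0.645, 0.792, 1.485, 1.32 → Σ = 5.069
T = 5.069 / 1.521 = 3.332676… → 3.333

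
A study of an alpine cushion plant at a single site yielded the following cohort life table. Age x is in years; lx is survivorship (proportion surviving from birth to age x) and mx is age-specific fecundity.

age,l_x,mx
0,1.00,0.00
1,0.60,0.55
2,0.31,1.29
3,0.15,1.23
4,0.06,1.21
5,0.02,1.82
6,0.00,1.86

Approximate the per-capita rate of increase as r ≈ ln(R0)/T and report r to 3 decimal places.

0.011

R0 = Σ lx·mx = 0 + 0.33 + 0.3999 + 0.1845 + 0.0726 + 0.0364 + 0 = 1.0234
Σ x·lx·mx = 2.1557; T = 2.1557/1.0234 = 2.10641…
r ≈ ln(R0)/T = ln(1.0234)/2.10641… = 0.01098… → 0.011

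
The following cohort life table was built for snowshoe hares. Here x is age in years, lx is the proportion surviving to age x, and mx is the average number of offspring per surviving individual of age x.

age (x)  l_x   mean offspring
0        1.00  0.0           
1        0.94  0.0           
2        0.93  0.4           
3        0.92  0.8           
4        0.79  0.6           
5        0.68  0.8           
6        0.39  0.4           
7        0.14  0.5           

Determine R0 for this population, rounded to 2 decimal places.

lx·mx by age: 0, 0, 0.372, 0.736, 0.474, 0.544, 0.156, 0.07
R0 = Σ lx·mx = 2.352 → 2.35

2.35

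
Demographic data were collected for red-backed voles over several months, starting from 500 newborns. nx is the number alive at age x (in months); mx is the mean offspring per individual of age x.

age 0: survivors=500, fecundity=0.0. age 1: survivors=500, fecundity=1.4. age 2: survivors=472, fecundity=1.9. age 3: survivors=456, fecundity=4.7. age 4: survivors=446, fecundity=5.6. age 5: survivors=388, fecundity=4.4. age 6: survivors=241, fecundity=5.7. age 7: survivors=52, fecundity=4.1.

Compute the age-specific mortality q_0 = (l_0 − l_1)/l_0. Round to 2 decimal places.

lx = nx/n0 = nx/500: 1, 1, 0.944, 0.912, 0.892, 0.776, 0.482, 0.104
q_0 = (l_0 − l_1) / l_0 = (1 − 1) / 1
     = 0 / 1 = 0 → 0.00

0.00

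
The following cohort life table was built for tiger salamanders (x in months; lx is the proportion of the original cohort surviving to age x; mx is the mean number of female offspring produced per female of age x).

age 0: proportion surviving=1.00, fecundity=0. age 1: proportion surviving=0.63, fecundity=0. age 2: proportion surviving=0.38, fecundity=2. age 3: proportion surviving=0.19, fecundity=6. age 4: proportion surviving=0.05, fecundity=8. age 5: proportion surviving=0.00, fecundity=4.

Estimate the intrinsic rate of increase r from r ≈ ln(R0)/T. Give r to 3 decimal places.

R0 = Σ lx·mx = 0 + 0 + 0.76 + 1.14 + 0.4 + 0 = 2.3
Σ x·lx·mx = 6.54; T = 6.54/2.3 = 2.84348…
r ≈ ln(R0)/T = ln(2.3)/2.84348… = 0.29292… → 0.293

0.293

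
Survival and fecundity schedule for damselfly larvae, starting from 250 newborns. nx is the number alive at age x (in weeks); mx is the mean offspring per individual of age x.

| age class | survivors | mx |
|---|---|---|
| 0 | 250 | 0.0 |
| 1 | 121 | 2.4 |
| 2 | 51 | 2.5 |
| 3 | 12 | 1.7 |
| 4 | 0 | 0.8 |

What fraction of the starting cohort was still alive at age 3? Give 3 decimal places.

0.048

l_3 = n_3/n_0 = 12/250 = 0.048 → 0.048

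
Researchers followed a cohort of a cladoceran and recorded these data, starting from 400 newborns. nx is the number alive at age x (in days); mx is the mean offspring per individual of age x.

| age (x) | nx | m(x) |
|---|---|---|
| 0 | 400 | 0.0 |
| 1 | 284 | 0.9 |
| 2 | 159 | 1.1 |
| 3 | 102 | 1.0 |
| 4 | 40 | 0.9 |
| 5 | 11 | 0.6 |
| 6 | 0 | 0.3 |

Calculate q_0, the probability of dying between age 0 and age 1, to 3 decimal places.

lx = nx/n0 = nx/400: 1, 0.71, 0.3975, 0.255, 0.1, 0.0275, 0
q_0 = (l_0 − l_1) / l_0 = (1 − 0.71) / 1
     = 0.29 / 1 = 0.29 → 0.290

0.290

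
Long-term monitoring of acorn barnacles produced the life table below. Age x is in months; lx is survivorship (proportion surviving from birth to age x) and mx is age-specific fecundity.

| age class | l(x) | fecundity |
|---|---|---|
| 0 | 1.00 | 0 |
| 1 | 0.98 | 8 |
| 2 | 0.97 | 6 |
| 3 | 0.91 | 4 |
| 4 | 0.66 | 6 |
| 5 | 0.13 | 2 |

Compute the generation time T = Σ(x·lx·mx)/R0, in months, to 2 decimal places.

2.21

lx·mx: 0, 7.84, 5.82, 3.64, 3.96, 0.26 → R0 = 21.52
x·lx·mx: 0, 7.84, 11.64, 10.92, 15.84, 1.3 → Σ = 47.54
T = 47.54 / 21.52 = 2.209108… → 2.21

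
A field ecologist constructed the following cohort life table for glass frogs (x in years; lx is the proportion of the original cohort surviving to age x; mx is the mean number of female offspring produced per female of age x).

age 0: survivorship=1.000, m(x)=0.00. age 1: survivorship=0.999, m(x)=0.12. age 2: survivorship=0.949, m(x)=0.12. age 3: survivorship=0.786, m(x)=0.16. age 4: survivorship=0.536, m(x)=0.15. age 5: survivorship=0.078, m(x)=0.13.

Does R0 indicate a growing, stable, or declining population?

R0 = Σ lx·mx = 0 + 0.11988 + 0.11388 + 0.12576 + 0.0804 + 0.01014 = 0.45006
R0 < 1, so the population is declining.

declining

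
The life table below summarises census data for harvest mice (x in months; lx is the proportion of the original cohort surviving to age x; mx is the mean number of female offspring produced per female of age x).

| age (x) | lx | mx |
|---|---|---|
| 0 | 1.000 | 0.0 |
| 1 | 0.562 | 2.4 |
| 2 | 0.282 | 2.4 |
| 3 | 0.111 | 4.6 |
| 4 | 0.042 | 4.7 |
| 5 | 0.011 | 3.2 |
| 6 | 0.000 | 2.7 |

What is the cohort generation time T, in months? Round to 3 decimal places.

1.878

lx·mx: 0, 1.3488, 0.6768, 0.5106, 0.1974, 0.0352, 0 → R0 = 2.7688
x·lx·mx: 0, 1.3488, 1.3536, 1.5318, 0.7896, 0.176, 0 → Σ = 5.1998
T = 5.1998 / 2.7688 = 1.877998… → 1.878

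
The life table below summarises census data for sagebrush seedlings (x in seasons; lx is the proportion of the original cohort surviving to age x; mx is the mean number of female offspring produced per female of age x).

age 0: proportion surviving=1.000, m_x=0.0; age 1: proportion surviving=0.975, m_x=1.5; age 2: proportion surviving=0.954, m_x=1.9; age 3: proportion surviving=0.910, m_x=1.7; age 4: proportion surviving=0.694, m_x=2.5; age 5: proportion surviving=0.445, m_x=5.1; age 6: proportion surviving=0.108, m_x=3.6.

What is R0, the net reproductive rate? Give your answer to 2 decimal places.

9.22

lx·mx by age: 0, 1.4625, 1.8126, 1.547, 1.735, 2.2695, 0.3888
R0 = Σ lx·mx = 9.2154 → 9.22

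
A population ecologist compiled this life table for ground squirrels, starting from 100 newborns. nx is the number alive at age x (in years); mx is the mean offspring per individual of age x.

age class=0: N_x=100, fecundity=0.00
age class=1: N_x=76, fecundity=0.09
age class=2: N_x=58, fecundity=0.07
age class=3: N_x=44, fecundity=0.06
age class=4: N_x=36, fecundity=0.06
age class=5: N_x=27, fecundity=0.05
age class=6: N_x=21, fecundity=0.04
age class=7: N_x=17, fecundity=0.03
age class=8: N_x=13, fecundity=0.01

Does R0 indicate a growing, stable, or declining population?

lx = nx/n0 = nx/100: 1, 0.76, 0.58, 0.44, 0.36, 0.27, 0.21, 0.17, 0.13
R0 = Σ lx·mx = 0 + 0.0684 + 0.0406 + 0.0264 + 0.0216 + 0.0135 + 0.0084 + 0.0051 + 0.0013 = 0.1853
R0 < 1, so the population is declining.

declining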